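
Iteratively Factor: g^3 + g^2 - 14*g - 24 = (g + 2)*(g^2 - g - 12) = (g - 4)*(g + 2)*(g + 3)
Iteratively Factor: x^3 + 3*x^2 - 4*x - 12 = (x + 2)*(x^2 + x - 6) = (x - 2)*(x + 2)*(x + 3)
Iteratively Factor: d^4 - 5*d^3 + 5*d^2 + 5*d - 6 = (d - 3)*(d^3 - 2*d^2 - d + 2) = (d - 3)*(d - 1)*(d^2 - d - 2) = (d - 3)*(d - 2)*(d - 1)*(d + 1)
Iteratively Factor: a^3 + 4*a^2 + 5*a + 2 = (a + 2)*(a^2 + 2*a + 1) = (a + 1)*(a + 2)*(a + 1)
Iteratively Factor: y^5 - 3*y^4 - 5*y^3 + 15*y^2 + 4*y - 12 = (y + 1)*(y^4 - 4*y^3 - y^2 + 16*y - 12) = (y - 2)*(y + 1)*(y^3 - 2*y^2 - 5*y + 6) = (y - 3)*(y - 2)*(y + 1)*(y^2 + y - 2) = (y - 3)*(y - 2)*(y - 1)*(y + 1)*(y + 2)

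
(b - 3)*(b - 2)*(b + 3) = b^3 - 2*b^2 - 9*b + 18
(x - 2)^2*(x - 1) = x^3 - 5*x^2 + 8*x - 4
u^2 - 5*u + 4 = (u - 4)*(u - 1)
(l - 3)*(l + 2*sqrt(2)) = l^2 - 3*l + 2*sqrt(2)*l - 6*sqrt(2)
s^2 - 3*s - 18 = (s - 6)*(s + 3)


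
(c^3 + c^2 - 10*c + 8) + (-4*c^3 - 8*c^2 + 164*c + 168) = -3*c^3 - 7*c^2 + 154*c + 176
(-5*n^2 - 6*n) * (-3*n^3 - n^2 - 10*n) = 15*n^5 + 23*n^4 + 56*n^3 + 60*n^2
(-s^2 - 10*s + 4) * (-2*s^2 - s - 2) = 2*s^4 + 21*s^3 + 4*s^2 + 16*s - 8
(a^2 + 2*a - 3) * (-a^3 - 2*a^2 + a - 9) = -a^5 - 4*a^4 - a^2 - 21*a + 27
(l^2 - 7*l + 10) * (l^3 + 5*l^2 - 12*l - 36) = l^5 - 2*l^4 - 37*l^3 + 98*l^2 + 132*l - 360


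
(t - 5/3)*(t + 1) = t^2 - 2*t/3 - 5/3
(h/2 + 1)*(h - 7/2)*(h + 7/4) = h^3/2 + h^2/8 - 77*h/16 - 49/8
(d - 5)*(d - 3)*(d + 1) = d^3 - 7*d^2 + 7*d + 15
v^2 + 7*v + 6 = (v + 1)*(v + 6)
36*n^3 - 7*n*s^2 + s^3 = (-6*n + s)*(-3*n + s)*(2*n + s)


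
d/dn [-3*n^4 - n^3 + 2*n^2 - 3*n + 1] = -12*n^3 - 3*n^2 + 4*n - 3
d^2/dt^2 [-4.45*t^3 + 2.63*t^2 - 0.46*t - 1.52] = 5.26 - 26.7*t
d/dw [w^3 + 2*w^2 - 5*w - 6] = 3*w^2 + 4*w - 5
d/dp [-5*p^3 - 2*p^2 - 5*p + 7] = -15*p^2 - 4*p - 5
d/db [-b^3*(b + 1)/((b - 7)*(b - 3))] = b^2*(-2*b^3 + 29*b^2 - 64*b - 63)/(b^4 - 20*b^3 + 142*b^2 - 420*b + 441)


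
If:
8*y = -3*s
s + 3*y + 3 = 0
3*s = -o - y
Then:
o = -63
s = 24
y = -9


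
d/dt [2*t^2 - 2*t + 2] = 4*t - 2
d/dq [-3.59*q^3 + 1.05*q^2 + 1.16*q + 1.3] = -10.77*q^2 + 2.1*q + 1.16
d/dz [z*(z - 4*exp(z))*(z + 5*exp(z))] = z^2*exp(z) + 3*z^2 - 40*z*exp(2*z) + 2*z*exp(z) - 20*exp(2*z)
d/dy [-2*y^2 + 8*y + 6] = 8 - 4*y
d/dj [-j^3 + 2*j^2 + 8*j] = -3*j^2 + 4*j + 8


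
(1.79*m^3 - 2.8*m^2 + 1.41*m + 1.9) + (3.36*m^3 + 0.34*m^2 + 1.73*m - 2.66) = 5.15*m^3 - 2.46*m^2 + 3.14*m - 0.76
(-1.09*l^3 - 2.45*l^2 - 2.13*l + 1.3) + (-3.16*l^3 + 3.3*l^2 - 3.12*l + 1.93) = -4.25*l^3 + 0.85*l^2 - 5.25*l + 3.23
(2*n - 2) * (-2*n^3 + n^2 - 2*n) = -4*n^4 + 6*n^3 - 6*n^2 + 4*n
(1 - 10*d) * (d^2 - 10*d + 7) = -10*d^3 + 101*d^2 - 80*d + 7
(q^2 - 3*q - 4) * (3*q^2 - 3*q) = 3*q^4 - 12*q^3 - 3*q^2 + 12*q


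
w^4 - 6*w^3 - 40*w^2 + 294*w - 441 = (w - 7)*(w - 3)^2*(w + 7)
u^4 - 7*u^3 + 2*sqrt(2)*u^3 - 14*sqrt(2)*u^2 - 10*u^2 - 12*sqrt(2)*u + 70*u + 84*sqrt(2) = (u - 7)*(u - 2*sqrt(2))*(u + sqrt(2))*(u + 3*sqrt(2))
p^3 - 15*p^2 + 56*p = p*(p - 8)*(p - 7)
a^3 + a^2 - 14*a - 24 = (a - 4)*(a + 2)*(a + 3)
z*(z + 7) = z^2 + 7*z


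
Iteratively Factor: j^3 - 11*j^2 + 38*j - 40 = (j - 4)*(j^2 - 7*j + 10) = (j - 5)*(j - 4)*(j - 2)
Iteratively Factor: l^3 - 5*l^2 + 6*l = (l - 3)*(l^2 - 2*l) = (l - 3)*(l - 2)*(l)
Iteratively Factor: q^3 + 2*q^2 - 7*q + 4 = (q + 4)*(q^2 - 2*q + 1) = (q - 1)*(q + 4)*(q - 1)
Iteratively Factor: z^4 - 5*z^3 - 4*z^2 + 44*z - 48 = (z - 2)*(z^3 - 3*z^2 - 10*z + 24) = (z - 4)*(z - 2)*(z^2 + z - 6) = (z - 4)*(z - 2)*(z + 3)*(z - 2)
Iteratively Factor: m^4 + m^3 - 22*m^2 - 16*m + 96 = (m + 4)*(m^3 - 3*m^2 - 10*m + 24) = (m - 2)*(m + 4)*(m^2 - m - 12) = (m - 2)*(m + 3)*(m + 4)*(m - 4)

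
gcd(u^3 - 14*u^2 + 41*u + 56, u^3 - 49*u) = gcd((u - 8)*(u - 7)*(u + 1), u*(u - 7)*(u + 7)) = u - 7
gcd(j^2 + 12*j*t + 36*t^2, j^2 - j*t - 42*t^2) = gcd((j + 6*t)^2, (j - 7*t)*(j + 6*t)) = j + 6*t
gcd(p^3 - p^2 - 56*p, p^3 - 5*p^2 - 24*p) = p^2 - 8*p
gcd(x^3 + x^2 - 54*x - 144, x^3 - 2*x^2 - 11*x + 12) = x + 3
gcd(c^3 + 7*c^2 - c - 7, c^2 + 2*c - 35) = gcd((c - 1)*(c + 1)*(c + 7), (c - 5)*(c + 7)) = c + 7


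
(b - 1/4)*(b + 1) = b^2 + 3*b/4 - 1/4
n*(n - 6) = n^2 - 6*n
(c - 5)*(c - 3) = c^2 - 8*c + 15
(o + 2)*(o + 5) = o^2 + 7*o + 10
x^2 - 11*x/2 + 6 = (x - 4)*(x - 3/2)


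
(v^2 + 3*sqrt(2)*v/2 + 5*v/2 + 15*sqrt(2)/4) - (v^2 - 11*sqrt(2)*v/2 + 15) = 5*v/2 + 7*sqrt(2)*v - 15 + 15*sqrt(2)/4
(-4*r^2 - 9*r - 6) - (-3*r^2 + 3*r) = -r^2 - 12*r - 6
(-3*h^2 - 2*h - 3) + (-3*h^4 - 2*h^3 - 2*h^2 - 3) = -3*h^4 - 2*h^3 - 5*h^2 - 2*h - 6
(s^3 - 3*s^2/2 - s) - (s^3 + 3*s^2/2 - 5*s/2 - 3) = -3*s^2 + 3*s/2 + 3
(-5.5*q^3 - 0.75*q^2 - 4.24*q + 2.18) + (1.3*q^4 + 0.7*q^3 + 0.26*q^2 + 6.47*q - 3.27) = 1.3*q^4 - 4.8*q^3 - 0.49*q^2 + 2.23*q - 1.09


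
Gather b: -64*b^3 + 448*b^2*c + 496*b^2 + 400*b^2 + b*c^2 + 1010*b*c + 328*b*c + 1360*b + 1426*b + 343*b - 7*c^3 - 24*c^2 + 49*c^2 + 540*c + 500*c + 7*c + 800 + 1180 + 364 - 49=-64*b^3 + b^2*(448*c + 896) + b*(c^2 + 1338*c + 3129) - 7*c^3 + 25*c^2 + 1047*c + 2295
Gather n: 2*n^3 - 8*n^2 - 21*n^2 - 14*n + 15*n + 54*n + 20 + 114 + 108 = 2*n^3 - 29*n^2 + 55*n + 242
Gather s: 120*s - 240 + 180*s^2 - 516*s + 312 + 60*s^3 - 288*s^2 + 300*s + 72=60*s^3 - 108*s^2 - 96*s + 144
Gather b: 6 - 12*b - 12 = -12*b - 6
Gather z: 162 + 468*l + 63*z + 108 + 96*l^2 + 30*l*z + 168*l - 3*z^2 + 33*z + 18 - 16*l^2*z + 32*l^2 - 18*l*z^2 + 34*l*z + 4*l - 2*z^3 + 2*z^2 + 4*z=128*l^2 + 640*l - 2*z^3 + z^2*(-18*l - 1) + z*(-16*l^2 + 64*l + 100) + 288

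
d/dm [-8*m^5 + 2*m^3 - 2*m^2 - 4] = 2*m*(-20*m^3 + 3*m - 2)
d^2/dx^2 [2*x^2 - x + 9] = 4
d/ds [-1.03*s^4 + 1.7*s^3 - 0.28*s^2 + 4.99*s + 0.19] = -4.12*s^3 + 5.1*s^2 - 0.56*s + 4.99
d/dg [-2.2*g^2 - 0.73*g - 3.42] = -4.4*g - 0.73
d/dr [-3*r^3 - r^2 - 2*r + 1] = -9*r^2 - 2*r - 2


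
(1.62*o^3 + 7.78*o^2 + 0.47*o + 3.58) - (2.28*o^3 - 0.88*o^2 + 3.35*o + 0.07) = -0.66*o^3 + 8.66*o^2 - 2.88*o + 3.51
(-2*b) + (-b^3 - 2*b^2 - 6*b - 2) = -b^3 - 2*b^2 - 8*b - 2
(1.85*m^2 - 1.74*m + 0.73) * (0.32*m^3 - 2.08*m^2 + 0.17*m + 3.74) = 0.592*m^5 - 4.4048*m^4 + 4.1673*m^3 + 5.1048*m^2 - 6.3835*m + 2.7302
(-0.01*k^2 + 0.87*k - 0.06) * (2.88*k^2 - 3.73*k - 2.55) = -0.0288*k^4 + 2.5429*k^3 - 3.3924*k^2 - 1.9947*k + 0.153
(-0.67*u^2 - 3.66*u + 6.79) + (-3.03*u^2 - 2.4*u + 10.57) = -3.7*u^2 - 6.06*u + 17.36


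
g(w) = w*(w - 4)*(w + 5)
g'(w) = w*(w - 4) + w*(w + 5) + (w - 4)*(w + 5)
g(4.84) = 40.01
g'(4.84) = 59.96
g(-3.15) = 41.67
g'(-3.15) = 3.47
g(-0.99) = 19.81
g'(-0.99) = -19.04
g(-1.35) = 26.36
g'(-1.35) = -17.23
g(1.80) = -26.93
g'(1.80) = -6.68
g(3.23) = -20.47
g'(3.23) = 17.76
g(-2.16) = 37.79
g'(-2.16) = -10.32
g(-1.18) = 23.35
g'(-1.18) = -18.18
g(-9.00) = -468.00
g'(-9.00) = 205.00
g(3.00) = -24.00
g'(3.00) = 13.00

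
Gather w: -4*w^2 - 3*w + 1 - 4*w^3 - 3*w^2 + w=-4*w^3 - 7*w^2 - 2*w + 1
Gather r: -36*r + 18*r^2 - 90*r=18*r^2 - 126*r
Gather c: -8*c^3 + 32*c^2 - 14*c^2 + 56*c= -8*c^3 + 18*c^2 + 56*c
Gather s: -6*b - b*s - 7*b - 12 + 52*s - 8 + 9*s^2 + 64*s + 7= -13*b + 9*s^2 + s*(116 - b) - 13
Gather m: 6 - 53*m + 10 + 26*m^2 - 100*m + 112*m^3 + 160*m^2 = 112*m^3 + 186*m^2 - 153*m + 16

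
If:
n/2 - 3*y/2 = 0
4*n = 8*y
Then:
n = 0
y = 0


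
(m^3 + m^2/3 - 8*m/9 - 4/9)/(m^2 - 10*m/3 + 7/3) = (9*m^2 + 12*m + 4)/(3*(3*m - 7))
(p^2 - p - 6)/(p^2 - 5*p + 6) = (p + 2)/(p - 2)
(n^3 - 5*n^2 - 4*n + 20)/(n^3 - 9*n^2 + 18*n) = (n^3 - 5*n^2 - 4*n + 20)/(n*(n^2 - 9*n + 18))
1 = 1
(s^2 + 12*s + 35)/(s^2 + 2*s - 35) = (s + 5)/(s - 5)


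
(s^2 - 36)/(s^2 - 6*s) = (s + 6)/s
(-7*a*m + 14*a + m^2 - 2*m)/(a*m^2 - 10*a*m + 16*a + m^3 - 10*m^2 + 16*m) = (-7*a + m)/(a*m - 8*a + m^2 - 8*m)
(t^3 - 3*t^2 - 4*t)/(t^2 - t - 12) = t*(t + 1)/(t + 3)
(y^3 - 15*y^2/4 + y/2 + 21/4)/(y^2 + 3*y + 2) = (4*y^2 - 19*y + 21)/(4*(y + 2))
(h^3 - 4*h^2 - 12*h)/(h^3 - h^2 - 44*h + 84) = h*(h + 2)/(h^2 + 5*h - 14)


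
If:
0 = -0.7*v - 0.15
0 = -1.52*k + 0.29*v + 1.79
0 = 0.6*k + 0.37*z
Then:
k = 1.14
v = -0.21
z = -1.84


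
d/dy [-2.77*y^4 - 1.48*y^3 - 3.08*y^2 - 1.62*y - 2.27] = -11.08*y^3 - 4.44*y^2 - 6.16*y - 1.62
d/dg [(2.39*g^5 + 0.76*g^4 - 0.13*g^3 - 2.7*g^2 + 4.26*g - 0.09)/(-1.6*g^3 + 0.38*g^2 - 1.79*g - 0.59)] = (-7.648*g^7 + 1.5086*g^6 - 16.5348*g^5 - 15.5011*g^4 + 12.3038*g^3 + 3.0123*g^2 + 3.2544*g - 2.6745)/(2.56*g^6 - 1.216*g^5 + 5.8724*g^4 + 0.5276*g^3 + 2.7557*g^2 + 2.1122*g + 0.3481)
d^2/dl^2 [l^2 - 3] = 2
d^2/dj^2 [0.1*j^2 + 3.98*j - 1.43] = 0.200000000000000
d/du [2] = 0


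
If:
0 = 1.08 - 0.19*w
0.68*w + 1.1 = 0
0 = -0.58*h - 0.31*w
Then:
No Solution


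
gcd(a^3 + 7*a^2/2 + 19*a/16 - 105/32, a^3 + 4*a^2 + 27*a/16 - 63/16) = a^2 + a - 21/16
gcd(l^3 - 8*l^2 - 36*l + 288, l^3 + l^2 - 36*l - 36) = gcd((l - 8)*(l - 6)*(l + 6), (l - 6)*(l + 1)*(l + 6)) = l^2 - 36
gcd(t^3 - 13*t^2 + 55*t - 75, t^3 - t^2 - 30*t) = 1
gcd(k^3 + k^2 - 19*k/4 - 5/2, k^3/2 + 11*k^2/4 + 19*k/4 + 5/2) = k + 5/2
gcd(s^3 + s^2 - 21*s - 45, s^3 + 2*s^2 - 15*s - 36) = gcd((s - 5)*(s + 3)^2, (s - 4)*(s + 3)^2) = s^2 + 6*s + 9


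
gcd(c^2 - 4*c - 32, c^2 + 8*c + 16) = c + 4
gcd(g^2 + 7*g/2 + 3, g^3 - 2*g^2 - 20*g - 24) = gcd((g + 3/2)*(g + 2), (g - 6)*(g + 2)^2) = g + 2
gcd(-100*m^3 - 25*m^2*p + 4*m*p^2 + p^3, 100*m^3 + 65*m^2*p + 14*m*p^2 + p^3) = 20*m^2 + 9*m*p + p^2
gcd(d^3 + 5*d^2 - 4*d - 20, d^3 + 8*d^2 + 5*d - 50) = d^2 + 3*d - 10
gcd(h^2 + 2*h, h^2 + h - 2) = h + 2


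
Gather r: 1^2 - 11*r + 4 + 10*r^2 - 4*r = 10*r^2 - 15*r + 5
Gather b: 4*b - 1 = 4*b - 1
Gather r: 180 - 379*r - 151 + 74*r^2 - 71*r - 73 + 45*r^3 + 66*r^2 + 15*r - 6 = 45*r^3 + 140*r^2 - 435*r - 50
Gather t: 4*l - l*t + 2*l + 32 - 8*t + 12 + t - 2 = 6*l + t*(-l - 7) + 42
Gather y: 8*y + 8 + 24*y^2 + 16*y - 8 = 24*y^2 + 24*y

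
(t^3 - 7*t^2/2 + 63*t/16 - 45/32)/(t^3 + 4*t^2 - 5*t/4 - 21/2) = (16*t^2 - 32*t + 15)/(8*(2*t^2 + 11*t + 14))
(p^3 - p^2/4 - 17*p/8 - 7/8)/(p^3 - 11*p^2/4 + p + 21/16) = 2*(p + 1)/(2*p - 3)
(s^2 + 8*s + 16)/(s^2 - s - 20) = (s + 4)/(s - 5)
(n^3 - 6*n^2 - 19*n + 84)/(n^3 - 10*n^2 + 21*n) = (n + 4)/n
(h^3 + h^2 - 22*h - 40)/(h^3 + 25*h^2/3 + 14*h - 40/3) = 3*(h^2 - 3*h - 10)/(3*h^2 + 13*h - 10)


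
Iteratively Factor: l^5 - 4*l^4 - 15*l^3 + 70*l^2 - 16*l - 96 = (l - 2)*(l^4 - 2*l^3 - 19*l^2 + 32*l + 48) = (l - 3)*(l - 2)*(l^3 + l^2 - 16*l - 16) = (l - 4)*(l - 3)*(l - 2)*(l^2 + 5*l + 4) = (l - 4)*(l - 3)*(l - 2)*(l + 4)*(l + 1)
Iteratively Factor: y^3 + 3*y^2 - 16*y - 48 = (y + 4)*(y^2 - y - 12) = (y + 3)*(y + 4)*(y - 4)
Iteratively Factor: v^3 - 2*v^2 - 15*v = (v)*(v^2 - 2*v - 15) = v*(v + 3)*(v - 5)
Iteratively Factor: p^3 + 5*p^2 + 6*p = (p + 2)*(p^2 + 3*p) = (p + 2)*(p + 3)*(p)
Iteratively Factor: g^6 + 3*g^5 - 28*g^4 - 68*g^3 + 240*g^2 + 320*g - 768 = (g - 4)*(g^5 + 7*g^4 - 68*g^2 - 32*g + 192) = (g - 4)*(g + 3)*(g^4 + 4*g^3 - 12*g^2 - 32*g + 64) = (g - 4)*(g - 2)*(g + 3)*(g^3 + 6*g^2 - 32) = (g - 4)*(g - 2)*(g + 3)*(g + 4)*(g^2 + 2*g - 8) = (g - 4)*(g - 2)*(g + 3)*(g + 4)^2*(g - 2)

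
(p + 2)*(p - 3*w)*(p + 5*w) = p^3 + 2*p^2*w + 2*p^2 - 15*p*w^2 + 4*p*w - 30*w^2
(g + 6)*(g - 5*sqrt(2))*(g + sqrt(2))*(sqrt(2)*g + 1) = sqrt(2)*g^4 - 7*g^3 + 6*sqrt(2)*g^3 - 42*g^2 - 14*sqrt(2)*g^2 - 84*sqrt(2)*g - 10*g - 60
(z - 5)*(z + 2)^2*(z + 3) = z^4 + 2*z^3 - 19*z^2 - 68*z - 60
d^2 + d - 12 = (d - 3)*(d + 4)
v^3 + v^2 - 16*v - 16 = (v - 4)*(v + 1)*(v + 4)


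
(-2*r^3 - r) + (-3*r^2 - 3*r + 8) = -2*r^3 - 3*r^2 - 4*r + 8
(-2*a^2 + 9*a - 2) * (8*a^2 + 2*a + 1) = -16*a^4 + 68*a^3 + 5*a - 2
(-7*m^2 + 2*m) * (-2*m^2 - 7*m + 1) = 14*m^4 + 45*m^3 - 21*m^2 + 2*m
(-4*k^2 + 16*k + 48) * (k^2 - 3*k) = -4*k^4 + 28*k^3 - 144*k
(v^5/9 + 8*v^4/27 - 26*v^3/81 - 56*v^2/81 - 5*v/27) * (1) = v^5/9 + 8*v^4/27 - 26*v^3/81 - 56*v^2/81 - 5*v/27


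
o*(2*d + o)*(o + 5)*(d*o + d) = 2*d^2*o^3 + 12*d^2*o^2 + 10*d^2*o + d*o^4 + 6*d*o^3 + 5*d*o^2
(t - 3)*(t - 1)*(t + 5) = t^3 + t^2 - 17*t + 15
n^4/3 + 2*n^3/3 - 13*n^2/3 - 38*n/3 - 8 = (n/3 + 1)*(n - 4)*(n + 1)*(n + 2)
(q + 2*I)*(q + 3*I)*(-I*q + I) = -I*q^3 + 5*q^2 + I*q^2 - 5*q + 6*I*q - 6*I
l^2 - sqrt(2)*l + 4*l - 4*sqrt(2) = (l + 4)*(l - sqrt(2))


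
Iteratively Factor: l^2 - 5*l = (l)*(l - 5)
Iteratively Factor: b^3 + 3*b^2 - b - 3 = (b - 1)*(b^2 + 4*b + 3) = (b - 1)*(b + 3)*(b + 1)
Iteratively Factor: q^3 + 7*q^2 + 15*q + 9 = (q + 3)*(q^2 + 4*q + 3) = (q + 1)*(q + 3)*(q + 3)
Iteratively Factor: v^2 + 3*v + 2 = (v + 1)*(v + 2)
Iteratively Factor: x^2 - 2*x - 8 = (x - 4)*(x + 2)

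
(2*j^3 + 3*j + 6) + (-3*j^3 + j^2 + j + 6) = -j^3 + j^2 + 4*j + 12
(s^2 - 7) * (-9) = 63 - 9*s^2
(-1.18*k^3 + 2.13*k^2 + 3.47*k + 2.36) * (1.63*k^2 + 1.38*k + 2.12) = -1.9234*k^5 + 1.8435*k^4 + 6.0939*k^3 + 13.151*k^2 + 10.6132*k + 5.0032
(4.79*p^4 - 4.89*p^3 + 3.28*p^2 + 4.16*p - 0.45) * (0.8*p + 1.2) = 3.832*p^5 + 1.836*p^4 - 3.244*p^3 + 7.264*p^2 + 4.632*p - 0.54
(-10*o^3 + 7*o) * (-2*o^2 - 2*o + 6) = 20*o^5 + 20*o^4 - 74*o^3 - 14*o^2 + 42*o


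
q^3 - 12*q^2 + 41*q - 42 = (q - 7)*(q - 3)*(q - 2)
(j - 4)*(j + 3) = j^2 - j - 12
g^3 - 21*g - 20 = (g - 5)*(g + 1)*(g + 4)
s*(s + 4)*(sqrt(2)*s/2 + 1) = sqrt(2)*s^3/2 + s^2 + 2*sqrt(2)*s^2 + 4*s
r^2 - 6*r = r*(r - 6)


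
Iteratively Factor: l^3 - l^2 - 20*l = (l)*(l^2 - l - 20) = l*(l - 5)*(l + 4)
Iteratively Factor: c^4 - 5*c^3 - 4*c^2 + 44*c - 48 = (c + 3)*(c^3 - 8*c^2 + 20*c - 16) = (c - 2)*(c + 3)*(c^2 - 6*c + 8) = (c - 4)*(c - 2)*(c + 3)*(c - 2)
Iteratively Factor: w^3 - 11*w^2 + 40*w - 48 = (w - 4)*(w^2 - 7*w + 12) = (w - 4)^2*(w - 3)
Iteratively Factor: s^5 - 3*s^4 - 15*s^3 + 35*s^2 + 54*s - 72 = (s + 3)*(s^4 - 6*s^3 + 3*s^2 + 26*s - 24) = (s - 3)*(s + 3)*(s^3 - 3*s^2 - 6*s + 8) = (s - 4)*(s - 3)*(s + 3)*(s^2 + s - 2) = (s - 4)*(s - 3)*(s - 1)*(s + 3)*(s + 2)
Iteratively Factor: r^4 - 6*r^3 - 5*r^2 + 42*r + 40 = (r - 5)*(r^3 - r^2 - 10*r - 8) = (r - 5)*(r + 2)*(r^2 - 3*r - 4) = (r - 5)*(r + 1)*(r + 2)*(r - 4)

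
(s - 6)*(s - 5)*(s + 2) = s^3 - 9*s^2 + 8*s + 60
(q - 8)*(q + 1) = q^2 - 7*q - 8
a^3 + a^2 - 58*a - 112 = (a - 8)*(a + 2)*(a + 7)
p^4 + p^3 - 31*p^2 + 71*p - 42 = (p - 3)*(p - 2)*(p - 1)*(p + 7)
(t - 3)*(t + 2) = t^2 - t - 6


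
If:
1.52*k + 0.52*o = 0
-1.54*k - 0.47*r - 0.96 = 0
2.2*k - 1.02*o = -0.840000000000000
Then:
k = -0.16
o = 0.47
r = -1.51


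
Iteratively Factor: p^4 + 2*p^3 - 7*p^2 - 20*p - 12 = (p - 3)*(p^3 + 5*p^2 + 8*p + 4) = (p - 3)*(p + 1)*(p^2 + 4*p + 4) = (p - 3)*(p + 1)*(p + 2)*(p + 2)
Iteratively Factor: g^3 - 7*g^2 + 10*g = (g)*(g^2 - 7*g + 10) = g*(g - 2)*(g - 5)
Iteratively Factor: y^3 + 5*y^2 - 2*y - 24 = (y + 3)*(y^2 + 2*y - 8) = (y - 2)*(y + 3)*(y + 4)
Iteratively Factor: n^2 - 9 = (n - 3)*(n + 3)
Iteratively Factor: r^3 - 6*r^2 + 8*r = (r)*(r^2 - 6*r + 8) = r*(r - 4)*(r - 2)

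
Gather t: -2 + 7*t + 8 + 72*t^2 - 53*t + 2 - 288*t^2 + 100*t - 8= -216*t^2 + 54*t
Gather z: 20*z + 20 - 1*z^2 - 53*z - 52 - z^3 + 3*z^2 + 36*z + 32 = -z^3 + 2*z^2 + 3*z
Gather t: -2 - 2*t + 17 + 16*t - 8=14*t + 7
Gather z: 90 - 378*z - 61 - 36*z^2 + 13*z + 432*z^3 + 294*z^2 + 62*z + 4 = 432*z^3 + 258*z^2 - 303*z + 33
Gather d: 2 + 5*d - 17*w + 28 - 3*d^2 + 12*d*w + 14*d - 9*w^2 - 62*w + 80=-3*d^2 + d*(12*w + 19) - 9*w^2 - 79*w + 110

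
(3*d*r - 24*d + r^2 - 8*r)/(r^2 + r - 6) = (3*d*r - 24*d + r^2 - 8*r)/(r^2 + r - 6)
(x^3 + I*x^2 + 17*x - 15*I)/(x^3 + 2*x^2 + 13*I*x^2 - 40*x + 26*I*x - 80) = (x^2 - 4*I*x - 3)/(x^2 + x*(2 + 8*I) + 16*I)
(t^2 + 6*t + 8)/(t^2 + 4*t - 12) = (t^2 + 6*t + 8)/(t^2 + 4*t - 12)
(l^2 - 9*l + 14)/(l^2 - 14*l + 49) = (l - 2)/(l - 7)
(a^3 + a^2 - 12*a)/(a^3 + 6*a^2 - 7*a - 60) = a/(a + 5)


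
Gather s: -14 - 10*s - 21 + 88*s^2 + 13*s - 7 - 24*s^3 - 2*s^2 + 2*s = -24*s^3 + 86*s^2 + 5*s - 42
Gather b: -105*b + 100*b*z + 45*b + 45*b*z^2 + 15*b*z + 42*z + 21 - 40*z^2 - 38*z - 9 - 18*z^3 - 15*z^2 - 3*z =b*(45*z^2 + 115*z - 60) - 18*z^3 - 55*z^2 + z + 12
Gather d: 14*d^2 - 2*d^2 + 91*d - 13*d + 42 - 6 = 12*d^2 + 78*d + 36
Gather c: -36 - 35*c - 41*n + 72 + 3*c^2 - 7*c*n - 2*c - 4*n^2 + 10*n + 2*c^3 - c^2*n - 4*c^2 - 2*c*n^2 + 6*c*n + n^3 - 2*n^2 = 2*c^3 + c^2*(-n - 1) + c*(-2*n^2 - n - 37) + n^3 - 6*n^2 - 31*n + 36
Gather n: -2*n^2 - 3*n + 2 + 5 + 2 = -2*n^2 - 3*n + 9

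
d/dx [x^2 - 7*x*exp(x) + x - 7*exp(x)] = -7*x*exp(x) + 2*x - 14*exp(x) + 1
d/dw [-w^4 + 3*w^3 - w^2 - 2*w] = -4*w^3 + 9*w^2 - 2*w - 2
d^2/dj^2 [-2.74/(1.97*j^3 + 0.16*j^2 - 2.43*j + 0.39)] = ((32.3868*j + 0.8768)*(1.97*j^3 + 0.16*j^2 - 2.43*j + 0.39) - 2.74*(5.91*j^2 + 0.32*j - 2.43)*(11.82*j^2 + 0.64*j - 4.86))/(1.97*j^3 + 0.16*j^2 - 2.43*j + 0.39)^3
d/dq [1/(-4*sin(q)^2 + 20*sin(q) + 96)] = (2*sin(q) - 5)*cos(q)/(4*(sin(q) - 8)^2*(sin(q) + 3)^2)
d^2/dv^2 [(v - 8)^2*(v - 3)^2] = 12*v^2 - 132*v + 338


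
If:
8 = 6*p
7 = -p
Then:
No Solution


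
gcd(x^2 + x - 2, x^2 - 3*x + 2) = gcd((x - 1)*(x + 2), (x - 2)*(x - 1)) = x - 1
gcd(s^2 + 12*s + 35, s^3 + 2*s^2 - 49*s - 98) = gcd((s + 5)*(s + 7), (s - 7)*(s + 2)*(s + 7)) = s + 7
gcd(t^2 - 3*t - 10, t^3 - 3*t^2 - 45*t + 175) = t - 5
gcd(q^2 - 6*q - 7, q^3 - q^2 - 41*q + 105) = 1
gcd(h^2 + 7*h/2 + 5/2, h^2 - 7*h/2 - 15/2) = 1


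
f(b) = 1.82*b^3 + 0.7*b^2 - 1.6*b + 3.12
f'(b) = 5.46*b^2 + 1.4*b - 1.6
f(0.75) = 3.08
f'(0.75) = 2.52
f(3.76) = 103.75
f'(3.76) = 80.86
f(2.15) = 21.00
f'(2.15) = 26.65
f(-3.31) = -49.92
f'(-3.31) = 53.59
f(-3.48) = -59.54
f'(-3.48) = 59.65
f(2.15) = 21.00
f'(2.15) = 26.65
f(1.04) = 4.26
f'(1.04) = 5.76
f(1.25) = 5.77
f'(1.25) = 8.68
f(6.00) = 411.84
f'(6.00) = 203.36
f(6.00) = 411.84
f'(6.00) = 203.36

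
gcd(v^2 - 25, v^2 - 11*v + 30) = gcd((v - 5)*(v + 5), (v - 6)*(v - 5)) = v - 5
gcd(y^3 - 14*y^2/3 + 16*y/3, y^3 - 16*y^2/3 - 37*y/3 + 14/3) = 1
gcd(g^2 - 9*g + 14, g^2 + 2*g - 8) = g - 2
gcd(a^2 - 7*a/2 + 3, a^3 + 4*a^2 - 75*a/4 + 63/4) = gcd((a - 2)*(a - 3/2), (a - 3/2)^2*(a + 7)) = a - 3/2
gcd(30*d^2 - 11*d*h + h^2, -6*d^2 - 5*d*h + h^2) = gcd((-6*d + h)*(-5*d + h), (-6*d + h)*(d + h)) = 6*d - h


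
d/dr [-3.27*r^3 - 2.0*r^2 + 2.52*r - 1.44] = -9.81*r^2 - 4.0*r + 2.52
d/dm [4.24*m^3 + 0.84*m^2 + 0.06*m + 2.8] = 12.72*m^2 + 1.68*m + 0.06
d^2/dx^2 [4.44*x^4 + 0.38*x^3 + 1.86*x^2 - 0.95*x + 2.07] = 53.28*x^2 + 2.28*x + 3.72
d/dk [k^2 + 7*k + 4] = 2*k + 7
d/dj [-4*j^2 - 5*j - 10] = -8*j - 5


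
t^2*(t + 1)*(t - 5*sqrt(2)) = t^4 - 5*sqrt(2)*t^3 + t^3 - 5*sqrt(2)*t^2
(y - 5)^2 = y^2 - 10*y + 25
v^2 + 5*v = v*(v + 5)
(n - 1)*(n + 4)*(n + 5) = n^3 + 8*n^2 + 11*n - 20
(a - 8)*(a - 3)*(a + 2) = a^3 - 9*a^2 + 2*a + 48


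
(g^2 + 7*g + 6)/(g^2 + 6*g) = (g + 1)/g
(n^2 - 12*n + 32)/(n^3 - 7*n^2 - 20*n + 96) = (n - 4)/(n^2 + n - 12)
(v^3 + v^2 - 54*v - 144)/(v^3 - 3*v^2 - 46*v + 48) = (v + 3)/(v - 1)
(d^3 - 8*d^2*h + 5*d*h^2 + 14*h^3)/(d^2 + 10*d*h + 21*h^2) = (d^3 - 8*d^2*h + 5*d*h^2 + 14*h^3)/(d^2 + 10*d*h + 21*h^2)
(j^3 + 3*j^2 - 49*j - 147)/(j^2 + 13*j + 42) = (j^2 - 4*j - 21)/(j + 6)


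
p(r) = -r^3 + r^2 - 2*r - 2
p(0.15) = -2.28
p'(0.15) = -1.77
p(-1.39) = 5.40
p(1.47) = -5.96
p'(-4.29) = -65.79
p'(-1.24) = -9.09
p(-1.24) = 3.92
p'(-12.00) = -458.00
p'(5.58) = -84.25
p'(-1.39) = -10.58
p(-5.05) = 162.39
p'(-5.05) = -88.61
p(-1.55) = 7.23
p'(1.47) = -5.54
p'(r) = -3*r^2 + 2*r - 2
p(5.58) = -155.76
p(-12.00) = 1894.00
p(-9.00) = 826.00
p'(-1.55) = -12.31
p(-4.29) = 103.94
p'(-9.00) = -263.00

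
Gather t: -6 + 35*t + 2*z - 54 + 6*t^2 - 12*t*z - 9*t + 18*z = 6*t^2 + t*(26 - 12*z) + 20*z - 60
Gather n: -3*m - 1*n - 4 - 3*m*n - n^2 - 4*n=-3*m - n^2 + n*(-3*m - 5) - 4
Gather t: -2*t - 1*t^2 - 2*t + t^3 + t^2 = t^3 - 4*t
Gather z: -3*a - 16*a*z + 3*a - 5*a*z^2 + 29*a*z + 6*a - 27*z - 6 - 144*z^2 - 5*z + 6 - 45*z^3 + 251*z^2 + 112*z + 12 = 6*a - 45*z^3 + z^2*(107 - 5*a) + z*(13*a + 80) + 12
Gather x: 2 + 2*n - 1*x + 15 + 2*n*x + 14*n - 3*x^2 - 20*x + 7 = 16*n - 3*x^2 + x*(2*n - 21) + 24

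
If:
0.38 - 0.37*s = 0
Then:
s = 1.03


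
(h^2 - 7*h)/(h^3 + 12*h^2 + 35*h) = (h - 7)/(h^2 + 12*h + 35)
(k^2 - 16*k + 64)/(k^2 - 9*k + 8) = (k - 8)/(k - 1)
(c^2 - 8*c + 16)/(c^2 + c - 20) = (c - 4)/(c + 5)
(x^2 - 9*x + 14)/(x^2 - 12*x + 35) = (x - 2)/(x - 5)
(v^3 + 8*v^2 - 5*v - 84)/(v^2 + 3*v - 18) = (v^2 + 11*v + 28)/(v + 6)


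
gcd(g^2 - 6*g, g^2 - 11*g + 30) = g - 6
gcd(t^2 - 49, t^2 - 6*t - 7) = t - 7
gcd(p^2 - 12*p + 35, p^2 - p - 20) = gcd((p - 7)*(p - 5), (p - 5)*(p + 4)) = p - 5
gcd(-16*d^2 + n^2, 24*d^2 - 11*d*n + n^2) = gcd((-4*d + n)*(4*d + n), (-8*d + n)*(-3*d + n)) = 1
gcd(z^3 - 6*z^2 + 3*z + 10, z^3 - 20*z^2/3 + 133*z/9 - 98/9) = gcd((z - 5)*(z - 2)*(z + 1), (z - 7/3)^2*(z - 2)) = z - 2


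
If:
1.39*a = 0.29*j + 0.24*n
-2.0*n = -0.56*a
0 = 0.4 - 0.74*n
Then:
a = 1.93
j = 8.81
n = 0.54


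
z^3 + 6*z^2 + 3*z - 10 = (z - 1)*(z + 2)*(z + 5)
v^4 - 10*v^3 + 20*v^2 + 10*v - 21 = (v - 7)*(v - 3)*(v - 1)*(v + 1)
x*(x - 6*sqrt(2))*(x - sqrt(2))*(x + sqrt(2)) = x^4 - 6*sqrt(2)*x^3 - 2*x^2 + 12*sqrt(2)*x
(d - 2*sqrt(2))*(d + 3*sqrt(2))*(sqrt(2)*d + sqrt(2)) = sqrt(2)*d^3 + sqrt(2)*d^2 + 2*d^2 - 12*sqrt(2)*d + 2*d - 12*sqrt(2)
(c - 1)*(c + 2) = c^2 + c - 2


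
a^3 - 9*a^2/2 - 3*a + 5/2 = (a - 5)*(a - 1/2)*(a + 1)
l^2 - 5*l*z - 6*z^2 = (l - 6*z)*(l + z)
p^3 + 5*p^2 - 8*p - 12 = (p - 2)*(p + 1)*(p + 6)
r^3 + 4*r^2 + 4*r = r*(r + 2)^2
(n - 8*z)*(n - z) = n^2 - 9*n*z + 8*z^2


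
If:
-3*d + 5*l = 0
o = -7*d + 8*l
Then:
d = -5*o/11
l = -3*o/11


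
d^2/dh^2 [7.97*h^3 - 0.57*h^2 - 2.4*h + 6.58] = 47.82*h - 1.14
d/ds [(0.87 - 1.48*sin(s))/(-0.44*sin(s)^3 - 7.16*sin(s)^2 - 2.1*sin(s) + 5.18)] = (-1.3024*sin(s)^3 - 9.4484*sin(s)^2 + 12.4584*sin(s) - 5.8394)*cos(s)/(0.1936*sin(s)^6 + 6.3008*sin(s)^5 + 53.1136*sin(s)^4 + 25.5136*sin(s)^3 - 69.7676*sin(s)^2 - 21.756*sin(s) + 26.8324)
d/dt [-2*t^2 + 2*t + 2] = 2 - 4*t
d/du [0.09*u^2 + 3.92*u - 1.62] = 0.18*u + 3.92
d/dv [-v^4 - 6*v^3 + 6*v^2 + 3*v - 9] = -4*v^3 - 18*v^2 + 12*v + 3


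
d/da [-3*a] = -3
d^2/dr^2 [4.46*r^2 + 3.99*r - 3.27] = 8.92000000000000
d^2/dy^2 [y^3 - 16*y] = 6*y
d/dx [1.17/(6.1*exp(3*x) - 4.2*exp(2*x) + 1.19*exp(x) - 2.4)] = (-21.411*exp(2*x) + 9.828*exp(x) - 1.3923)*exp(x)/(6.1*exp(3*x) - 4.2*exp(2*x) + 1.19*exp(x) - 2.4)^2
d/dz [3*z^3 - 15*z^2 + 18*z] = 9*z^2 - 30*z + 18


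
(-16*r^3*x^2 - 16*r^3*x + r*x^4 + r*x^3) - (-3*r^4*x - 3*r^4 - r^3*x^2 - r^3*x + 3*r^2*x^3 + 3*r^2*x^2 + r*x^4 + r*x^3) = 3*r^4*x + 3*r^4 - 15*r^3*x^2 - 15*r^3*x - 3*r^2*x^3 - 3*r^2*x^2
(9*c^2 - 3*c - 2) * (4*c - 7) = 36*c^3 - 75*c^2 + 13*c + 14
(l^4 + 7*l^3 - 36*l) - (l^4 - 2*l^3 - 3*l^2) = 9*l^3 + 3*l^2 - 36*l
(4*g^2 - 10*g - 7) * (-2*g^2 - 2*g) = -8*g^4 + 12*g^3 + 34*g^2 + 14*g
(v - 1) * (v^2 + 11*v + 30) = v^3 + 10*v^2 + 19*v - 30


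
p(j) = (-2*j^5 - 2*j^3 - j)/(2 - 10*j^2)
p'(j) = 20*j*(-2*j^5 - 2*j^3 - j)/(2 - 10*j^2)^2 + (-10*j^4 - 6*j^2 - 1)/(2 - 10*j^2)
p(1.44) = 1.06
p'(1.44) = 1.39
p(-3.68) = -10.89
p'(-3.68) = 8.35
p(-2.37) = -3.30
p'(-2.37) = 3.58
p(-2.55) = -3.99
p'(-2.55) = 4.12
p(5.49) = 34.44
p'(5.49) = 18.32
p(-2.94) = -5.84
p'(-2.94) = 5.41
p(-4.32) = -17.20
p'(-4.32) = 11.43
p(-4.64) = -21.13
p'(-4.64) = 13.15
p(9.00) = 147.98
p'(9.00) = 48.84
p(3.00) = 6.17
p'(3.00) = 5.62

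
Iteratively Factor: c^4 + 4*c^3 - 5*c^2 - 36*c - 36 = (c + 2)*(c^3 + 2*c^2 - 9*c - 18) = (c + 2)*(c + 3)*(c^2 - c - 6) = (c - 3)*(c + 2)*(c + 3)*(c + 2)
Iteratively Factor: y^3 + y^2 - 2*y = (y + 2)*(y^2 - y) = y*(y + 2)*(y - 1)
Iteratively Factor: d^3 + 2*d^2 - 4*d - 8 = (d + 2)*(d^2 - 4) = (d + 2)^2*(d - 2)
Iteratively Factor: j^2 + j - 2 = (j - 1)*(j + 2)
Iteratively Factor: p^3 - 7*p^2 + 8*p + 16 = (p - 4)*(p^2 - 3*p - 4) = (p - 4)*(p + 1)*(p - 4)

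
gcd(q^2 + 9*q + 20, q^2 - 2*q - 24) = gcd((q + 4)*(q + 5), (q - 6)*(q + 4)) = q + 4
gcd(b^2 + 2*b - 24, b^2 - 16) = b - 4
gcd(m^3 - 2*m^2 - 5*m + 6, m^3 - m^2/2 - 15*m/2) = m - 3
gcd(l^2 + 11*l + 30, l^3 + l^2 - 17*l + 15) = l + 5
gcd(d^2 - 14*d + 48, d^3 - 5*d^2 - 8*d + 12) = d - 6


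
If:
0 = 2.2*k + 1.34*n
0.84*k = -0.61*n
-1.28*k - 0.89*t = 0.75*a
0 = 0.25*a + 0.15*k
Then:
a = 0.00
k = 0.00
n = 0.00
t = 0.00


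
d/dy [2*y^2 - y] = 4*y - 1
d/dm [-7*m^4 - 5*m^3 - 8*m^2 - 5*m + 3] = -28*m^3 - 15*m^2 - 16*m - 5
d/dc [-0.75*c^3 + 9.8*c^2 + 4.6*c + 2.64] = -2.25*c^2 + 19.6*c + 4.6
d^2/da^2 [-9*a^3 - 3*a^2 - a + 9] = -54*a - 6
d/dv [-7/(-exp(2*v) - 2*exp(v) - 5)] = -14*(exp(v) + 1)*exp(v)/(exp(2*v) + 2*exp(v) + 5)^2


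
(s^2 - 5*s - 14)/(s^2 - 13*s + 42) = (s + 2)/(s - 6)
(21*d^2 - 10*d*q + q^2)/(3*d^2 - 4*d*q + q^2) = (-7*d + q)/(-d + q)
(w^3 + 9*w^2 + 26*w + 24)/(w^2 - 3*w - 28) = (w^2 + 5*w + 6)/(w - 7)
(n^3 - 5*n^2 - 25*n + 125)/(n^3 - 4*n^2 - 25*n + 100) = (n - 5)/(n - 4)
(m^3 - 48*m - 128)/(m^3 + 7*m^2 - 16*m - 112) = (m^2 - 4*m - 32)/(m^2 + 3*m - 28)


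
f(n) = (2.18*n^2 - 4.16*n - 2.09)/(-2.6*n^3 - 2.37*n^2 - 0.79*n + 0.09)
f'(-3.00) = 0.31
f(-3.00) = 0.58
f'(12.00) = 0.00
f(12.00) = -0.05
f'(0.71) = -4.32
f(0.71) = 1.52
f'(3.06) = -0.04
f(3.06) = -0.06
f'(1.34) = -0.75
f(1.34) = 0.33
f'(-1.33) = 3.19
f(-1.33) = 2.38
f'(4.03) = -0.01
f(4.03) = -0.08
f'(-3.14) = 0.27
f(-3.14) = 0.54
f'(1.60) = -0.44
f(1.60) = 0.18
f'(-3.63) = 0.18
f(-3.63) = 0.43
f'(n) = (4.36*n - 4.16)/(-2.6*n^3 - 2.37*n^2 - 0.79*n + 0.09) + (2.18*n^2 - 4.16*n - 2.09)*(7.8*n^2 + 4.74*n + 0.79)/(-2.6*n^3 - 2.37*n^2 - 0.79*n + 0.09)^2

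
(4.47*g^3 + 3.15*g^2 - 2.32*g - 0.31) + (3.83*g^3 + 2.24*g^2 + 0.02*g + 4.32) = 8.3*g^3 + 5.39*g^2 - 2.3*g + 4.01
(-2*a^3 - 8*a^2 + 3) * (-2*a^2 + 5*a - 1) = 4*a^5 + 6*a^4 - 38*a^3 + 2*a^2 + 15*a - 3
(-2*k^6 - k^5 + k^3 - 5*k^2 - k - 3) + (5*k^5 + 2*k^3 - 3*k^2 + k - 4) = -2*k^6 + 4*k^5 + 3*k^3 - 8*k^2 - 7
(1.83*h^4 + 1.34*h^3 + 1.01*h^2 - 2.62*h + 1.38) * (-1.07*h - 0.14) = -1.9581*h^5 - 1.69*h^4 - 1.2683*h^3 + 2.662*h^2 - 1.1098*h - 0.1932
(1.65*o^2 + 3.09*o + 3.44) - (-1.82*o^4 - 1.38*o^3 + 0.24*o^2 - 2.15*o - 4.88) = 1.82*o^4 + 1.38*o^3 + 1.41*o^2 + 5.24*o + 8.32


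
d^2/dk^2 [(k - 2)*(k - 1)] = 2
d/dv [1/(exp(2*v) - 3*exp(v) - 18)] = (3 - 2*exp(v))*exp(v)/(-exp(2*v) + 3*exp(v) + 18)^2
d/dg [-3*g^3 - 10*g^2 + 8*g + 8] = -9*g^2 - 20*g + 8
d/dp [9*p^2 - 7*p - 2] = 18*p - 7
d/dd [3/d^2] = -6/d^3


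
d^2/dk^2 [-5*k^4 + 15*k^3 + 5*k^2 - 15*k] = -60*k^2 + 90*k + 10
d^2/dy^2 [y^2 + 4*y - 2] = 2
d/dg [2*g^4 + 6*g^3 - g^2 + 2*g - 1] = 8*g^3 + 18*g^2 - 2*g + 2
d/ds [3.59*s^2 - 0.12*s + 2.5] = 7.18*s - 0.12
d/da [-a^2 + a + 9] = 1 - 2*a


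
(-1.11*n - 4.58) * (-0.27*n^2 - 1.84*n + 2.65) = 0.2997*n^3 + 3.279*n^2 + 5.4857*n - 12.137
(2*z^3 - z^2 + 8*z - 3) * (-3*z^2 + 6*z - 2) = -6*z^5 + 15*z^4 - 34*z^3 + 59*z^2 - 34*z + 6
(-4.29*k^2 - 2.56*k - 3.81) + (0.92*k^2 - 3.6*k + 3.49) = -3.37*k^2 - 6.16*k - 0.32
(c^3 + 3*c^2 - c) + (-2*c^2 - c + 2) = c^3 + c^2 - 2*c + 2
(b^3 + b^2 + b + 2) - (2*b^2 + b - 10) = b^3 - b^2 + 12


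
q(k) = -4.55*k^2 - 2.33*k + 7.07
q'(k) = -9.1*k - 2.33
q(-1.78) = -3.20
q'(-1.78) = 13.87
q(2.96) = -39.69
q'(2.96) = -29.27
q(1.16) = -1.76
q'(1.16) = -12.89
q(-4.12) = -60.56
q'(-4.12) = 35.16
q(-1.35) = 1.92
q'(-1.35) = 9.96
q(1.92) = -14.18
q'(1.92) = -19.80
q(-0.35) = 7.33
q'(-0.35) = 0.86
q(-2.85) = -23.25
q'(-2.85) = 23.60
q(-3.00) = -26.89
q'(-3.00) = 24.97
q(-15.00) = -981.73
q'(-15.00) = 134.17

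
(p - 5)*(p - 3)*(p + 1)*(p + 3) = p^4 - 4*p^3 - 14*p^2 + 36*p + 45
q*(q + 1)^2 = q^3 + 2*q^2 + q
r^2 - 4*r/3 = r*(r - 4/3)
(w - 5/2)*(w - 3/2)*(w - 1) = w^3 - 5*w^2 + 31*w/4 - 15/4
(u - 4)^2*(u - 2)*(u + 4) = u^4 - 6*u^3 - 8*u^2 + 96*u - 128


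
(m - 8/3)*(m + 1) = m^2 - 5*m/3 - 8/3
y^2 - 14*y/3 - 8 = (y - 6)*(y + 4/3)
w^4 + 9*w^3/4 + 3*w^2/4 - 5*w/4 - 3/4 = (w - 3/4)*(w + 1)^3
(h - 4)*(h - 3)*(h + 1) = h^3 - 6*h^2 + 5*h + 12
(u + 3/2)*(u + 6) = u^2 + 15*u/2 + 9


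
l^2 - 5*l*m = l*(l - 5*m)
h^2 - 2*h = h*(h - 2)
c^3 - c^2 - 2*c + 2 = (c - 1)*(c - sqrt(2))*(c + sqrt(2))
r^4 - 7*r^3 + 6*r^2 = r^2*(r - 6)*(r - 1)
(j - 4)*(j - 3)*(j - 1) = j^3 - 8*j^2 + 19*j - 12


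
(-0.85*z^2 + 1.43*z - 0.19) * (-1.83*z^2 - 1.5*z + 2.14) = 1.5555*z^4 - 1.3419*z^3 - 3.6163*z^2 + 3.3452*z - 0.4066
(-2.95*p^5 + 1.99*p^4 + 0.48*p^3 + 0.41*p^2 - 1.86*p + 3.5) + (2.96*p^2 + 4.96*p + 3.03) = -2.95*p^5 + 1.99*p^4 + 0.48*p^3 + 3.37*p^2 + 3.1*p + 6.53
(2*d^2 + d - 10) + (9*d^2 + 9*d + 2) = 11*d^2 + 10*d - 8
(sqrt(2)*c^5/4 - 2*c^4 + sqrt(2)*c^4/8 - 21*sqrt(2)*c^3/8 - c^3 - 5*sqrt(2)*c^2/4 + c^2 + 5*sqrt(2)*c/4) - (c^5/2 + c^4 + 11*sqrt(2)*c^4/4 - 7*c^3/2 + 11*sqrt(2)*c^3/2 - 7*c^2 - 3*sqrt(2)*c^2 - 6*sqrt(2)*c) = -c^5/2 + sqrt(2)*c^5/4 - 21*sqrt(2)*c^4/8 - 3*c^4 - 65*sqrt(2)*c^3/8 + 5*c^3/2 + 7*sqrt(2)*c^2/4 + 8*c^2 + 29*sqrt(2)*c/4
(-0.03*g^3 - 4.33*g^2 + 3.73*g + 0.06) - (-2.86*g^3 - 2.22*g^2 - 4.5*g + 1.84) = 2.83*g^3 - 2.11*g^2 + 8.23*g - 1.78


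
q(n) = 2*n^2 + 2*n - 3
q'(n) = 4*n + 2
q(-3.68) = 16.72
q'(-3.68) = -12.72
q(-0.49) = -3.50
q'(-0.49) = 0.04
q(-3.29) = 12.07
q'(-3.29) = -11.16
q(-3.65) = 16.34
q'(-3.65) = -12.60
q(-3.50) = 14.50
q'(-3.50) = -12.00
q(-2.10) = 1.62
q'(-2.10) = -6.40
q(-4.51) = 28.66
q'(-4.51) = -16.04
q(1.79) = 6.99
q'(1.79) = 9.16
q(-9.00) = 141.00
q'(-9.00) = -34.00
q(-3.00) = 9.00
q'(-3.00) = -10.00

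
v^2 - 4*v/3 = v*(v - 4/3)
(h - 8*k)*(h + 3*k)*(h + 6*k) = h^3 + h^2*k - 54*h*k^2 - 144*k^3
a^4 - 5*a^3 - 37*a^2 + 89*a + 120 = (a - 8)*(a - 3)*(a + 1)*(a + 5)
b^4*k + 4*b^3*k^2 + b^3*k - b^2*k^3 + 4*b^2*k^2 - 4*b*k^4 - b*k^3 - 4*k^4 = (b - k)*(b + k)*(b + 4*k)*(b*k + k)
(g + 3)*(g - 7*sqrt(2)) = g^2 - 7*sqrt(2)*g + 3*g - 21*sqrt(2)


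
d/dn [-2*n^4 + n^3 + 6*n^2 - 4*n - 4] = -8*n^3 + 3*n^2 + 12*n - 4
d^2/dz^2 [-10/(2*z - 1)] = -80/(2*z - 1)^3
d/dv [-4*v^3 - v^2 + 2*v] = -12*v^2 - 2*v + 2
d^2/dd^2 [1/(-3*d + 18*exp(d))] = 2*(-3*(d - 6*exp(d))*exp(d) - (6*exp(d) - 1)^2)/(3*(d - 6*exp(d))^3)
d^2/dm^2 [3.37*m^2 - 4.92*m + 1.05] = 6.74000000000000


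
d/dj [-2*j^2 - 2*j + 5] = -4*j - 2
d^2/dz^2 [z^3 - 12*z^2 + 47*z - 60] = 6*z - 24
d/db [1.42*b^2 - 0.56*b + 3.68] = 2.84*b - 0.56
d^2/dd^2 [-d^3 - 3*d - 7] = -6*d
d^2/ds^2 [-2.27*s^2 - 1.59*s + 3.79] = -4.54000000000000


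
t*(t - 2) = t^2 - 2*t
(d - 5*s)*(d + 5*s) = d^2 - 25*s^2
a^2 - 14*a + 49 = (a - 7)^2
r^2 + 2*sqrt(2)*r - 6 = (r - sqrt(2))*(r + 3*sqrt(2))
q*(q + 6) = q^2 + 6*q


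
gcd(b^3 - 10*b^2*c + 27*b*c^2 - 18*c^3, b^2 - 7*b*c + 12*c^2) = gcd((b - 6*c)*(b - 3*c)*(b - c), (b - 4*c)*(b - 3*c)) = b - 3*c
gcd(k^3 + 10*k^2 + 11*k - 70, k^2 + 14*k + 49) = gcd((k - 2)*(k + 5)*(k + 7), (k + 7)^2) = k + 7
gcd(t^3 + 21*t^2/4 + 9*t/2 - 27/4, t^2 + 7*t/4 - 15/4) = t + 3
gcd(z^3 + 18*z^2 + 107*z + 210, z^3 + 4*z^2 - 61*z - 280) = z^2 + 12*z + 35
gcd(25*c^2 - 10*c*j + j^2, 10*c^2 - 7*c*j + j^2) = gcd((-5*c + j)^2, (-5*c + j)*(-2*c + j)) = 5*c - j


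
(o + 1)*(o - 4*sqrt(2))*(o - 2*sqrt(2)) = o^3 - 6*sqrt(2)*o^2 + o^2 - 6*sqrt(2)*o + 16*o + 16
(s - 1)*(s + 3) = s^2 + 2*s - 3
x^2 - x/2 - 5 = (x - 5/2)*(x + 2)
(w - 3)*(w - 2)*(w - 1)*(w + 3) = w^4 - 3*w^3 - 7*w^2 + 27*w - 18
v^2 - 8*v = v*(v - 8)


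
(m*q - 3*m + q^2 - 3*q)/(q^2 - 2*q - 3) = (m + q)/(q + 1)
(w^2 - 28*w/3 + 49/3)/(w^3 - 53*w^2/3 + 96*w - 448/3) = (3*w - 7)/(3*w^2 - 32*w + 64)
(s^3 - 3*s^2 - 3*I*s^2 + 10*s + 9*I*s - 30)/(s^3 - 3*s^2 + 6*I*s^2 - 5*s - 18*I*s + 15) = (s^2 - 3*I*s + 10)/(s^2 + 6*I*s - 5)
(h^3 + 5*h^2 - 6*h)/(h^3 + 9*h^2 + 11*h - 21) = h*(h + 6)/(h^2 + 10*h + 21)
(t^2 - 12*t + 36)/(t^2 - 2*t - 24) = (t - 6)/(t + 4)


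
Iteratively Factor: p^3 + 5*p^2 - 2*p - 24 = (p + 3)*(p^2 + 2*p - 8) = (p - 2)*(p + 3)*(p + 4)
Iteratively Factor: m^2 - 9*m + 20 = (m - 5)*(m - 4)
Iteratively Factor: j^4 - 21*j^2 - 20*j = (j)*(j^3 - 21*j - 20) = j*(j + 4)*(j^2 - 4*j - 5) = j*(j + 1)*(j + 4)*(j - 5)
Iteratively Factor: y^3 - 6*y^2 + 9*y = (y)*(y^2 - 6*y + 9) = y*(y - 3)*(y - 3)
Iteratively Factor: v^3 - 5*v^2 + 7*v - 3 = (v - 3)*(v^2 - 2*v + 1) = (v - 3)*(v - 1)*(v - 1)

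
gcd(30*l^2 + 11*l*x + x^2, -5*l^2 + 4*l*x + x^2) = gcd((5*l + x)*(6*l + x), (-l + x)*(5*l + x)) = 5*l + x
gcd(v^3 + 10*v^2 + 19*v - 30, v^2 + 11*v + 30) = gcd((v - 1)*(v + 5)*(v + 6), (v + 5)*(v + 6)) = v^2 + 11*v + 30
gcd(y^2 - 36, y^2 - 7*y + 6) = y - 6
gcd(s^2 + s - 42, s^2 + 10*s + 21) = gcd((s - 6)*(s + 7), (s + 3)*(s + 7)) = s + 7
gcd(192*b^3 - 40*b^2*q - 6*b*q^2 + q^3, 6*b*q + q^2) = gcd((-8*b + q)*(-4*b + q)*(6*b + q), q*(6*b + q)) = 6*b + q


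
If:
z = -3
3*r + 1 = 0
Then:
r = -1/3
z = -3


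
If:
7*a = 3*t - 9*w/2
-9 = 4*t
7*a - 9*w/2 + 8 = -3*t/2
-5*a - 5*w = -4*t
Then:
No Solution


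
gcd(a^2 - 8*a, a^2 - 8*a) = a^2 - 8*a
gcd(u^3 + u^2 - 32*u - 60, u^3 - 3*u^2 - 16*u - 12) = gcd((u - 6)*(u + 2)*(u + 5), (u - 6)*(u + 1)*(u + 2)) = u^2 - 4*u - 12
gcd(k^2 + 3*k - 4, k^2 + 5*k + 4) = k + 4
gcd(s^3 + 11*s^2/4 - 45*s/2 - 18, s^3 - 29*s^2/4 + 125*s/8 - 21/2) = s - 4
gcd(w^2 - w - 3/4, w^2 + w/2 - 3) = w - 3/2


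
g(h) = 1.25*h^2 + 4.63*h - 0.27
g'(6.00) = 19.63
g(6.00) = 72.51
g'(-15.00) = -32.87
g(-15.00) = 211.53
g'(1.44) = 8.23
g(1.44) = 8.99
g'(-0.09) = 4.40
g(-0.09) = -0.68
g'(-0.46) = 3.48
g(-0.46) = -2.14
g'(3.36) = 13.03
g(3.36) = 29.40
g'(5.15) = 17.50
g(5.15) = 56.73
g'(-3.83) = -4.94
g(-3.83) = 0.33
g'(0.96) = 7.03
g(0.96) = 5.33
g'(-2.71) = -2.14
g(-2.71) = -3.64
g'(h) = 2.5*h + 4.63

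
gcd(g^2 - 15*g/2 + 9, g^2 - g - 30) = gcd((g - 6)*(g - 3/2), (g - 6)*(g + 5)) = g - 6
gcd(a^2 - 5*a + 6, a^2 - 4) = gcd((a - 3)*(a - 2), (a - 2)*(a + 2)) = a - 2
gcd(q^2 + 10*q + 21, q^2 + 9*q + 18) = q + 3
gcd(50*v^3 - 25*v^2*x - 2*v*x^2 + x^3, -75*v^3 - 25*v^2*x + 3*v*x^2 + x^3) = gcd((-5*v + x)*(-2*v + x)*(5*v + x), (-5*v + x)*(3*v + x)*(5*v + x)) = -25*v^2 + x^2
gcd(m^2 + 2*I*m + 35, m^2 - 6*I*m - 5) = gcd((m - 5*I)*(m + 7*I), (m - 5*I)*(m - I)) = m - 5*I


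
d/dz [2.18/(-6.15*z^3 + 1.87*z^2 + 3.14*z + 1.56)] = (40.221*z^2 - 8.1532*z - 6.8452)/(-6.15*z^3 + 1.87*z^2 + 3.14*z + 1.56)^2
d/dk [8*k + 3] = 8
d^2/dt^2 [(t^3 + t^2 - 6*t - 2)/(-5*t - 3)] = 2*(-25*t^3 - 45*t^2 - 27*t - 49)/(125*t^3 + 225*t^2 + 135*t + 27)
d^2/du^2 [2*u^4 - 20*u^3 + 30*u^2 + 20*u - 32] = 24*u^2 - 120*u + 60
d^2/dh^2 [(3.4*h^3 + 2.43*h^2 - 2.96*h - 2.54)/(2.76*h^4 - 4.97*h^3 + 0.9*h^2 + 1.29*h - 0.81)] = (51.79968*h^9 + 111.064608*h^8 - 521.247528*h^7 + 231.588006*h^6 + 771.841032*h^5 - 664.170342*h^4 - 155.812254*h^3 + 149.528448*h^2 + 44.095428*h - 15.15411)/(21.024576*h^12 - 113.578416*h^11 + 225.090972*h^10 - 167.356241*h^9 - 51.282666*h^8 + 169.407135*h^7 - 92.208699*h^6 - 17.241795*h^5 + 39.116196*h^4 - 13.278222*h^3 - 2.272293*h^2 + 2.539107*h - 0.531441)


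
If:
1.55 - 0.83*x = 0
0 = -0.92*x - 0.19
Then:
No Solution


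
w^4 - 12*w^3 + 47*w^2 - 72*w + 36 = (w - 6)*(w - 3)*(w - 2)*(w - 1)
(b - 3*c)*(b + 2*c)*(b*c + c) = b^3*c - b^2*c^2 + b^2*c - 6*b*c^3 - b*c^2 - 6*c^3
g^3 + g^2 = g^2*(g + 1)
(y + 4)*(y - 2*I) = y^2 + 4*y - 2*I*y - 8*I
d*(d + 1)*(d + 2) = d^3 + 3*d^2 + 2*d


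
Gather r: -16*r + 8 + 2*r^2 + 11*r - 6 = 2*r^2 - 5*r + 2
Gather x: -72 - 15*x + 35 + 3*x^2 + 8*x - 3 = 3*x^2 - 7*x - 40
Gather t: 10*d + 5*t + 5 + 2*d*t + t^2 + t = 10*d + t^2 + t*(2*d + 6) + 5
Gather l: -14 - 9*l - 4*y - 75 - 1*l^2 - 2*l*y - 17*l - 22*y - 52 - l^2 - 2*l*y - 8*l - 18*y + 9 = -2*l^2 + l*(-4*y - 34) - 44*y - 132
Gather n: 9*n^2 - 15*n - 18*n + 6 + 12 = 9*n^2 - 33*n + 18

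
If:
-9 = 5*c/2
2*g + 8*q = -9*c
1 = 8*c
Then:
No Solution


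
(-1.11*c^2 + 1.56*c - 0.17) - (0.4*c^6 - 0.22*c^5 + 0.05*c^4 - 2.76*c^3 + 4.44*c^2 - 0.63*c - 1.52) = -0.4*c^6 + 0.22*c^5 - 0.05*c^4 + 2.76*c^3 - 5.55*c^2 + 2.19*c + 1.35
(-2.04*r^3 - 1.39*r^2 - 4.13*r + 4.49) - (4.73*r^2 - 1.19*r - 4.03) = -2.04*r^3 - 6.12*r^2 - 2.94*r + 8.52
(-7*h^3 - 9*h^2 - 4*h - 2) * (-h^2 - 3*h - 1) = 7*h^5 + 30*h^4 + 38*h^3 + 23*h^2 + 10*h + 2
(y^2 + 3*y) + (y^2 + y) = 2*y^2 + 4*y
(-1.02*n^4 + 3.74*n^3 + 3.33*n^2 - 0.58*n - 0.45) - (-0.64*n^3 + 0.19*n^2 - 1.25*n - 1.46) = -1.02*n^4 + 4.38*n^3 + 3.14*n^2 + 0.67*n + 1.01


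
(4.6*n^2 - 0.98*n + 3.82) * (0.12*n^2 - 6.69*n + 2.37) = 0.552*n^4 - 30.8916*n^3 + 17.9166*n^2 - 27.8784*n + 9.0534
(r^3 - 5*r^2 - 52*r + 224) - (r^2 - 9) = r^3 - 6*r^2 - 52*r + 233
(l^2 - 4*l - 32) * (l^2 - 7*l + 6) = l^4 - 11*l^3 + 2*l^2 + 200*l - 192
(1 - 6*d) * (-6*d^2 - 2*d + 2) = 36*d^3 + 6*d^2 - 14*d + 2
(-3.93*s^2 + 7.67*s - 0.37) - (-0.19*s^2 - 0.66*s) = -3.74*s^2 + 8.33*s - 0.37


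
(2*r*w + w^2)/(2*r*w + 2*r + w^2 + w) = w/(w + 1)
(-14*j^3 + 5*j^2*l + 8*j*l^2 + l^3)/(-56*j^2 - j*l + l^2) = (2*j^2 - j*l - l^2)/(8*j - l)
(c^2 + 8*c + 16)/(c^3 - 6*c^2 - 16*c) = (c^2 + 8*c + 16)/(c*(c^2 - 6*c - 16))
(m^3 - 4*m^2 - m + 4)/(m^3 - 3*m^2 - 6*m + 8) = (m + 1)/(m + 2)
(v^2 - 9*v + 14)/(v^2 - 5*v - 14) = (v - 2)/(v + 2)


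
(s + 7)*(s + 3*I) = s^2 + 7*s + 3*I*s + 21*I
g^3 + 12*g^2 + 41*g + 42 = (g + 2)*(g + 3)*(g + 7)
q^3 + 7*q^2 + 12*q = q*(q + 3)*(q + 4)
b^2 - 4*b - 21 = (b - 7)*(b + 3)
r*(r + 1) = r^2 + r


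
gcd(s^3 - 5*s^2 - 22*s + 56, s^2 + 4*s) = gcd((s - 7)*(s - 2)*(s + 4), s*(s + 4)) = s + 4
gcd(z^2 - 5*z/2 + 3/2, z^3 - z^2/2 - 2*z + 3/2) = z - 1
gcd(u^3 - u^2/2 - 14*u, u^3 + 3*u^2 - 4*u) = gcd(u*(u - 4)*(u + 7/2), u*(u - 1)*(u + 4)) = u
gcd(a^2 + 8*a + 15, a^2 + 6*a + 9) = a + 3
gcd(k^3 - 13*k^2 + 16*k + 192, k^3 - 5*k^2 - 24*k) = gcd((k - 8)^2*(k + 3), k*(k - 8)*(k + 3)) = k^2 - 5*k - 24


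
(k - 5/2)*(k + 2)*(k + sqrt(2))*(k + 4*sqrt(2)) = k^4 - k^3/2 + 5*sqrt(2)*k^3 - 5*sqrt(2)*k^2/2 + 3*k^2 - 25*sqrt(2)*k - 4*k - 40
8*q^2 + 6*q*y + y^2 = (2*q + y)*(4*q + y)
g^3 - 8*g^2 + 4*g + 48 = (g - 6)*(g - 4)*(g + 2)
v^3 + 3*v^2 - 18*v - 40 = (v - 4)*(v + 2)*(v + 5)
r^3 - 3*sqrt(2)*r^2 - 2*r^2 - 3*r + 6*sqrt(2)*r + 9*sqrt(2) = (r - 3)*(r + 1)*(r - 3*sqrt(2))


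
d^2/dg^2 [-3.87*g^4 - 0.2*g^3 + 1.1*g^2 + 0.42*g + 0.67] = -46.44*g^2 - 1.2*g + 2.2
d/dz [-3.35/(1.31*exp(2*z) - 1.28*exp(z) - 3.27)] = (8.777*exp(z) - 4.288)*exp(z)/(-1.31*exp(2*z) + 1.28*exp(z) + 3.27)^2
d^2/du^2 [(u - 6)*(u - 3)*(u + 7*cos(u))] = -7*u^2*cos(u) - 28*u*sin(u) + 63*u*cos(u) + 6*u + 126*sin(u) - 112*cos(u) - 18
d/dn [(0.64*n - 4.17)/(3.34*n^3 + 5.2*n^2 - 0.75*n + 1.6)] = (-4.2752*n^3 + 38.4554*n^2 + 43.368*n - 2.1035)/(11.1556*n^6 + 34.736*n^5 + 22.03*n^4 + 2.888*n^3 + 17.2025*n^2 - 2.4*n + 2.56)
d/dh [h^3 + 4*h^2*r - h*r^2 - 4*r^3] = 3*h^2 + 8*h*r - r^2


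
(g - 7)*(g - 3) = g^2 - 10*g + 21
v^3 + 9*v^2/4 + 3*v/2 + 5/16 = (v + 1/2)^2*(v + 5/4)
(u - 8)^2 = u^2 - 16*u + 64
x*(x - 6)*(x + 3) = x^3 - 3*x^2 - 18*x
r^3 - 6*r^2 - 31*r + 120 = (r - 8)*(r - 3)*(r + 5)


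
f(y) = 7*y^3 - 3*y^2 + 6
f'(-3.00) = 207.00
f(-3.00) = -210.00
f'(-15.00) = 4815.00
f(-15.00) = -24294.00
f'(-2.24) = 118.81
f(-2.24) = -87.73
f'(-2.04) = 99.63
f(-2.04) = -65.91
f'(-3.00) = 207.00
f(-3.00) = -210.00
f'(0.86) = 10.37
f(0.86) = 8.23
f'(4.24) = 352.09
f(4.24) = 485.64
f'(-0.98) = 26.05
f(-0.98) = -3.47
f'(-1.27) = 41.49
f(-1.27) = -13.18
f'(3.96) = 305.55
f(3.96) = 393.65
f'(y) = 21*y^2 - 6*y = 3*y*(7*y - 2)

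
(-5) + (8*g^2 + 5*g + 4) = 8*g^2 + 5*g - 1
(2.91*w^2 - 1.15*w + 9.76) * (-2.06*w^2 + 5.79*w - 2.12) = -5.9946*w^4 + 19.2179*w^3 - 32.9333*w^2 + 58.9484*w - 20.6912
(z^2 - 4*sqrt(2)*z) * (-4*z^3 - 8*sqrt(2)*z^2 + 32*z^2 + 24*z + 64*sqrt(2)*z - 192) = -4*z^5 + 8*sqrt(2)*z^4 + 32*z^4 - 64*sqrt(2)*z^3 + 88*z^3 - 704*z^2 - 96*sqrt(2)*z^2 + 768*sqrt(2)*z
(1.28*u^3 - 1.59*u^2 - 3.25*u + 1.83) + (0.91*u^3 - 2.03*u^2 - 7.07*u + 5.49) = 2.19*u^3 - 3.62*u^2 - 10.32*u + 7.32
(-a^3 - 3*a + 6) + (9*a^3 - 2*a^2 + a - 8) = 8*a^3 - 2*a^2 - 2*a - 2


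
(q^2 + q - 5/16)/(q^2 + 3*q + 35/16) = (4*q - 1)/(4*q + 7)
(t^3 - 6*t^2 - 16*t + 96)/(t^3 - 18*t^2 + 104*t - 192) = (t + 4)/(t - 8)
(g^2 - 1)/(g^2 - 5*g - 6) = (g - 1)/(g - 6)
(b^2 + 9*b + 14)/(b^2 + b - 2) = (b + 7)/(b - 1)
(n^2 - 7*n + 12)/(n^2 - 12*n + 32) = (n - 3)/(n - 8)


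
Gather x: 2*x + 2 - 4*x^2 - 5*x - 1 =-4*x^2 - 3*x + 1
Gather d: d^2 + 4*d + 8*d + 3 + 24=d^2 + 12*d + 27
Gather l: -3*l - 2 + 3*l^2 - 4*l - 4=3*l^2 - 7*l - 6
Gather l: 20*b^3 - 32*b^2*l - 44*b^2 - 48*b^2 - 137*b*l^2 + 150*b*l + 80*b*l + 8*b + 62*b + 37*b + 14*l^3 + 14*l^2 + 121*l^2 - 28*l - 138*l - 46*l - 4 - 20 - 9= 20*b^3 - 92*b^2 + 107*b + 14*l^3 + l^2*(135 - 137*b) + l*(-32*b^2 + 230*b - 212) - 33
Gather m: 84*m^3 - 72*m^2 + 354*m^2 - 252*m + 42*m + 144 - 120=84*m^3 + 282*m^2 - 210*m + 24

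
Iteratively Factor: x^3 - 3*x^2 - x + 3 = (x + 1)*(x^2 - 4*x + 3) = (x - 1)*(x + 1)*(x - 3)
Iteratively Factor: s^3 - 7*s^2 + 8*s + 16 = (s - 4)*(s^2 - 3*s - 4) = (s - 4)*(s + 1)*(s - 4)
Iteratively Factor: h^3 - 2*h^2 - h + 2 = (h - 1)*(h^2 - h - 2) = (h - 2)*(h - 1)*(h + 1)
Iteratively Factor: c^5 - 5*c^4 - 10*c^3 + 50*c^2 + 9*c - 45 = (c + 3)*(c^4 - 8*c^3 + 14*c^2 + 8*c - 15) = (c - 5)*(c + 3)*(c^3 - 3*c^2 - c + 3) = (c - 5)*(c - 1)*(c + 3)*(c^2 - 2*c - 3) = (c - 5)*(c - 1)*(c + 1)*(c + 3)*(c - 3)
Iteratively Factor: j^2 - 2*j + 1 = (j - 1)*(j - 1)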